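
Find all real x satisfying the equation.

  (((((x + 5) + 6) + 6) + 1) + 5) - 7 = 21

Step 1. [(((((x + 5) + 6) + 6) + 1) + 5) - 7 = 21] add 7: x sits inside (… - 7), so sub: ((((x + 5) + 6) + 6) + 1) + 5 = 28.
Step 2. [((((x + 5) + 6) + 6) + 1) + 5 = 28] peel the +5: subtract 5 from each side. So sub: (((x + 5) + 6) + 6) + 1 = 23.
Step 3. [(((x + 5) + 6) + 6) + 1 = 23] +1 is outermost — subtract 1 both sides, so sub: ((x + 5) + 6) + 6 = 22.
Step 4. [((x + 5) + 6) + 6 = 22] the outer +6 inverts by subtracting 6. So sub: (x + 5) + 6 = 16.
Step 5. [(x + 5) + 6 = 16] subtract 6: x sits inside (… + 6) ⇒ sub: x + 5 = 10.
Step 6. [x + 5 = 10] the outer +5 inverts by subtracting 5, so sub: x = 5.

Answer: x ∈ {5}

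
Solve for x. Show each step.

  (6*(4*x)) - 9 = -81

Step 1. [(6*(4*x)) - 9 = -81] add 9: x sits inside (… - 9). So sub: 6*(4*x) = -72.
Step 2. [6*(4*x) = -72] leading coefficient 6: divide by 6, so div: 4*x = -12.
Step 3. [4*x = -12] leading coefficient 4: divide by 4. So div: x = -3.

Answer: x ∈ {-3}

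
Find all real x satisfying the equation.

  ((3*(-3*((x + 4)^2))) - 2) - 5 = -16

Step 1. [((3*(-3*((x + 4)^2))) - 2) - 5 = -16] the outer -5 inverts by adding 5, so sub: (3*(-3*((x + 4)^2))) - 2 = -11.
Step 2. [(3*(-3*((x + 4)^2))) - 2 = -11] 2 comes off first (add 2) ⇒ sub: 3*(-3*((x + 4)^2)) = -9.
Step 3. [3*(-3*((x + 4)^2)) = -9] divide by the outer 3 ⇒ div: -3*((x + 4)^2) = -3.
Step 4. [-3*((x + 4)^2) = -3] -3 out front; divide by -3, so div: (x + 4)^2 = 1.
Step 5. [(x + 4)^2 = 1] √ both sides: 1 ≥ 0 gives two branches, so sqrt: x + 4 = 1 or -1.
Step 6. [x + 4 = 1 or -1] subtract 4: x sits inside (… + 4), so sub: x = -3 or -5.

Answer: x ∈ {-5, -3}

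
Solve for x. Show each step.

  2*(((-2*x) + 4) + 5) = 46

Step 1. [2*(((-2*x) + 4) + 5) = 46] 2 out front; divide by 2. So div: ((-2*x) + 4) + 5 = 23.
Step 2. [((-2*x) + 4) + 5 = 23] subtract 5: x sits inside (… + 5). So sub: (-2*x) + 4 = 18.
Step 3. [(-2*x) + 4 = 18] subtract 4: x sits inside (… + 4) ⇒ sub: -2*x = 14.
Step 4. [-2*x = 14] leading coefficient -2: divide by -2, so div: x = -7.

Answer: x ∈ {-7}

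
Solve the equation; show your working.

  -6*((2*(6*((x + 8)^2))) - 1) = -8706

Step 1. [-6*((2*(6*((x + 8)^2))) - 1) = -8706] -6 out front; divide by -6. So div: (2*(6*((x + 8)^2))) - 1 = 1451.
Step 2. [(2*(6*((x + 8)^2))) - 1 = 1451] the outer -1 inverts by adding 1. So sub: 2*(6*((x + 8)^2)) = 1452.
Step 3. [2*(6*((x + 8)^2)) = 1452] 2·(inner) — divide through by 2. So div: 6*((x + 8)^2) = 726.
Step 4. [6*((x + 8)^2) = 726] LHS = 6·(…); ÷6 both sides ⇒ div: (x + 8)^2 = 121.
Step 5. [(x + 8)^2 = 121] LHS squared, RHS 121 ≥ 0: apply √ (±). So sqrt: x + 8 = 11 or -11.
Step 6. [x + 8 = 11 or -11] +8 is outermost — subtract 8 both sides ⇒ sub: x = 3 or -19.

Answer: x ∈ {-19, 3}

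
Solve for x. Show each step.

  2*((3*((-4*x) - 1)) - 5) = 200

Step 1. [2*((3*((-4*x) - 1)) - 5) = 200] divide by the outer 2. So div: (3*((-4*x) - 1)) - 5 = 100.
Step 2. [(3*((-4*x) - 1)) - 5 = 100] the outer -5 inverts by adding 5 ⇒ sub: 3*((-4*x) - 1) = 105.
Step 3. [3*((-4*x) - 1) = 105] 3·(inner) — divide through by 3. So div: (-4*x) - 1 = 35.
Step 4. [(-4*x) - 1 = 35] the outer -1 inverts by adding 1, so sub: -4*x = 36.
Step 5. [-4*x = 36] divide by the outer -4 ⇒ div: x = -9.

Answer: x ∈ {-9}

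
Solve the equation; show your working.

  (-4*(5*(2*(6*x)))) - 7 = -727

Step 1. [(-4*(5*(2*(6*x)))) - 7 = -727] peel the -7: add 7 from each side. So sub: -4*(5*(2*(6*x))) = -720.
Step 2. [-4*(5*(2*(6*x))) = -720] divide by the outer -4 ⇒ div: 5*(2*(6*x)) = 180.
Step 3. [5*(2*(6*x)) = 180] divide by the outer 5 ⇒ div: 2*(6*x) = 36.
Step 4. [2*(6*x) = 36] 2·(inner) — divide through by 2, so div: 6*x = 18.
Step 5. [6*x = 18] 6 out front; divide by 6. So div: x = 3.

Answer: x ∈ {3}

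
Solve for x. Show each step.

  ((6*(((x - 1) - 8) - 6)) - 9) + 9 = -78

Step 1. [((6*(((x - 1) - 8) - 6)) - 9) + 9 = -78] the outer +9 inverts by subtracting 9, so sub: (6*(((x - 1) - 8) - 6)) - 9 = -87.
Step 2. [(6*(((x - 1) - 8) - 6)) - 9 = -87] 9 comes off first (add 9) ⇒ sub: 6*(((x - 1) - 8) - 6) = -78.
Step 3. [6*(((x - 1) - 8) - 6) = -78] 6 out front; divide by 6 ⇒ div: ((x - 1) - 8) - 6 = -13.
Step 4. [((x - 1) - 8) - 6 = -13] add 6: x sits inside (… - 6). So sub: (x - 1) - 8 = -7.
Step 5. [(x - 1) - 8 = -7] peel the -8: add 8 from each side. So sub: x - 1 = 1.
Step 6. [x - 1 = 1] 1 comes off first (add 1) ⇒ sub: x = 2.

Answer: x ∈ {2}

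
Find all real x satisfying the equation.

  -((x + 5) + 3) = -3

Step 1. [-((x + 5) + 3) = -3] LHS negated; negate both sides. So neg: (x + 5) + 3 = 3.
Step 2. [(x + 5) + 3 = 3] +3 is outermost — subtract 3 both sides, so sub: x + 5 = 0.
Step 3. [x + 5 = 0] peel the +5: subtract 5 from each side, so sub: x = -5.

Answer: x ∈ {-5}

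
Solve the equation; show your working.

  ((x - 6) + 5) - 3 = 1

Step 1. [((x - 6) + 5) - 3 = 1] peel the -3: add 3 from each side. So sub: (x - 6) + 5 = 4.
Step 2. [(x - 6) + 5 = 4] peel the +5: subtract 5 from each side ⇒ sub: x - 6 = -1.
Step 3. [x - 6 = -1] -6 is outermost — add 6 both sides ⇒ sub: x = 5.

Answer: x ∈ {5}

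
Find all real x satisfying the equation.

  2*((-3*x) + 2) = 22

Step 1. [2*((-3*x) + 2) = 22] leading coefficient 2: divide by 2 ⇒ div: (-3*x) + 2 = 11.
Step 2. [(-3*x) + 2 = 11] peel the +2: subtract 2 from each side ⇒ sub: -3*x = 9.
Step 3. [-3*x = 9] LHS = -3·(…); ÷-3 both sides ⇒ div: x = -3.

Answer: x ∈ {-3}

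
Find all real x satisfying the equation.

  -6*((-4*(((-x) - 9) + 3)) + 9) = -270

Step 1. [-6*((-4*(((-x) - 9) + 3)) + 9) = -270] divide by the outer -6. So div: (-4*(((-x) - 9) + 3)) + 9 = 45.
Step 2. [(-4*(((-x) - 9) + 3)) + 9 = 45] +9 is outermost — subtract 9 both sides. So sub: -4*(((-x) - 9) + 3) = 36.
Step 3. [-4*(((-x) - 9) + 3) = 36] LHS = -4·(…); ÷-4 both sides ⇒ div: ((-x) - 9) + 3 = -9.
Step 4. [((-x) - 9) + 3 = -9] 3 comes off first (subtract 3). So sub: (-x) - 9 = -12.
Step 5. [(-x) - 9 = -12] peel the -9: add 9 from each side. So sub: -x = -3.
Step 6. [-x = -3] leading − — multiply by −1. So neg: x = 3.

Answer: x ∈ {3}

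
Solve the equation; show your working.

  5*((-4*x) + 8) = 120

Step 1. [5*((-4*x) + 8) = 120] LHS = 5·(…); ÷5 both sides, so div: (-4*x) + 8 = 24.
Step 2. [(-4*x) + 8 = 24] subtract 8: x sits inside (… + 8), so sub: -4*x = 16.
Step 3. [-4*x = 16] leading coefficient -4: divide by -4, so div: x = -4.

Answer: x ∈ {-4}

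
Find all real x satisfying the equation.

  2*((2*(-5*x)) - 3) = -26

Step 1. [2*((2*(-5*x)) - 3) = -26] leading coefficient 2: divide by 2 ⇒ div: (2*(-5*x)) - 3 = -13.
Step 2. [(2*(-5*x)) - 3 = -13] 3 comes off first (add 3). So sub: 2*(-5*x) = -10.
Step 3. [2*(-5*x) = -10] LHS = 2·(…); ÷2 both sides, so div: -5*x = -5.
Step 4. [-5*x = -5] -5·(inner) — divide through by -5 ⇒ div: x = 1.

Answer: x ∈ {1}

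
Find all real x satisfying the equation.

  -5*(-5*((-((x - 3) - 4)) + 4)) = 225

Step 1. [-5*(-5*((-((x - 3) - 4)) + 4)) = 225] divide by the outer -5, so div: -5*((-((x - 3) - 4)) + 4) = -45.
Step 2. [-5*((-((x - 3) - 4)) + 4) = -45] divide by the outer -5 ⇒ div: (-((x - 3) - 4)) + 4 = 9.
Step 3. [(-((x - 3) - 4)) + 4 = 9] peel the +4: subtract 4 from each side ⇒ sub: -((x - 3) - 4) = 5.
Step 4. [-((x - 3) - 4) = 5] flip signs both sides ⇒ neg: (x - 3) - 4 = -5.
Step 5. [(x - 3) - 4 = -5] -4 is outermost — add 4 both sides. So sub: x - 3 = -1.
Step 6. [x - 3 = -1] -3 is outermost — add 3 both sides. So sub: x = 2.

Answer: x ∈ {2}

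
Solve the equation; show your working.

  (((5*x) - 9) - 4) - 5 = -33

Step 1. [(((5*x) - 9) - 4) - 5 = -33] 5 comes off first (add 5). So sub: ((5*x) - 9) - 4 = -28.
Step 2. [((5*x) - 9) - 4 = -28] -4 is outermost — add 4 both sides. So sub: (5*x) - 9 = -24.
Step 3. [(5*x) - 9 = -24] add 9: x sits inside (… - 9), so sub: 5*x = -15.
Step 4. [5*x = -15] 5·(inner) — divide through by 5. So div: x = -3.

Answer: x ∈ {-3}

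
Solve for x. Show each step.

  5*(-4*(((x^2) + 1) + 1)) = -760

Step 1. [5*(-4*(((x^2) + 1) + 1)) = -760] divide by the outer 5 ⇒ div: -4*(((x^2) + 1) + 1) = -152.
Step 2. [-4*(((x^2) + 1) + 1) = -152] divide by the outer -4 ⇒ div: ((x^2) + 1) + 1 = 38.
Step 3. [((x^2) + 1) + 1 = 38] peel the +1: subtract 1 from each side. So sub: (x^2) + 1 = 37.
Step 4. [(x^2) + 1 = 37] 1 comes off first (subtract 1) ⇒ sub: x^2 = 36.
Step 5. [x^2 = 36] 36 ≥ 0, LHS is (·)² — take ±√ ⇒ sqrt: x = 6 or -6.

Answer: x ∈ {-6, 6}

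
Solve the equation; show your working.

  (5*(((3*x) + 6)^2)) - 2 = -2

Step 1. [(5*(((3*x) + 6)^2)) - 2 = -2] -2 is outermost — add 2 both sides. So sub: 5*(((3*x) + 6)^2) = 0.
Step 2. [5*(((3*x) + 6)^2) = 0] divide by the outer 5, so div: ((3*x) + 6)^2 = 0.
Step 3. [((3*x) + 6)^2 = 0] 0 ≥ 0, LHS is (·)² — take ±√ ⇒ sqrt: (3*x) + 6 = 0.
Step 4. [(3*x) + 6 = 0] subtract 6: x sits inside (… + 6). So sub: 3*x = -6.
Step 5. [3*x = -6] leading coefficient 3: divide by 3. So div: x = -2.

Answer: x ∈ {-2}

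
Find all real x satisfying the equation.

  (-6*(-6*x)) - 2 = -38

Step 1. [(-6*(-6*x)) - 2 = -38] 2 comes off first (add 2), so sub: -6*(-6*x) = -36.
Step 2. [-6*(-6*x) = -36] LHS = -6·(…); ÷-6 both sides, so div: -6*x = 6.
Step 3. [-6*x = 6] leading coefficient -6: divide by -6, so div: x = -1.

Answer: x ∈ {-1}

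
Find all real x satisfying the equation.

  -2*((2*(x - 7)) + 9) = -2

Step 1. [-2*((2*(x - 7)) + 9) = -2] -2 out front; divide by -2 ⇒ div: (2*(x - 7)) + 9 = 1.
Step 2. [(2*(x - 7)) + 9 = 1] subtract 9: x sits inside (… + 9). So sub: 2*(x - 7) = -8.
Step 3. [2*(x - 7) = -8] LHS = 2·(…); ÷2 both sides. So div: x - 7 = -4.
Step 4. [x - 7 = -4] -7 is outermost — add 7 both sides ⇒ sub: x = 3.

Answer: x ∈ {3}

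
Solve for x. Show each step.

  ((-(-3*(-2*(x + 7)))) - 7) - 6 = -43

Step 1. [((-(-3*(-2*(x + 7)))) - 7) - 6 = -43] 6 comes off first (add 6) ⇒ sub: (-(-3*(-2*(x + 7)))) - 7 = -37.
Step 2. [(-(-3*(-2*(x + 7)))) - 7 = -37] the outer -7 inverts by adding 7. So sub: -(-3*(-2*(x + 7))) = -30.
Step 3. [-(-3*(-2*(x + 7))) = -30] LHS negated; negate both sides ⇒ neg: -3*(-2*(x + 7)) = 30.
Step 4. [-3*(-2*(x + 7)) = 30] -3·(inner) — divide through by -3 ⇒ div: -2*(x + 7) = -10.
Step 5. [-2*(x + 7) = -10] LHS = -2·(…); ÷-2 both sides. So div: x + 7 = 5.
Step 6. [x + 7 = 5] peel the +7: subtract 7 from each side ⇒ sub: x = -2.

Answer: x ∈ {-2}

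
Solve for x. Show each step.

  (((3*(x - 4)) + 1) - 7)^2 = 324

Step 1. [(((3*(x - 4)) + 1) - 7)^2 = 324] LHS squared, RHS 324 ≥ 0: apply √ (±), so sqrt: ((3*(x - 4)) + 1) - 7 = 18 or -18.
Step 2. [((3*(x - 4)) + 1) - 7 = 18 or -18] -7 is outermost — add 7 both sides ⇒ sub: (3*(x - 4)) + 1 = 25 or -11.
Step 3. [(3*(x - 4)) + 1 = 25 or -11] 1 comes off first (subtract 1), so sub: 3*(x - 4) = 24 or -12.
Step 4. [3*(x - 4) = 24 or -12] 3·(inner) — divide through by 3 ⇒ div: x - 4 = 8 or -4.
Step 5. [x - 4 = 8 or -4] add 4: x sits inside (… - 4) ⇒ sub: x = 12 or 0.

Answer: x ∈ {0, 12}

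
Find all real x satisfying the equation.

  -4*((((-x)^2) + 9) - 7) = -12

Step 1. [-4*((((-x)^2) + 9) - 7) = -12] divide by the outer -4. So div: (((-x)^2) + 9) - 7 = 3.
Step 2. [(((-x)^2) + 9) - 7 = 3] the outer -7 inverts by adding 7, so sub: ((-x)^2) + 9 = 10.
Step 3. [((-x)^2) + 9 = 10] subtract 9: x sits inside (… + 9), so sub: (-x)^2 = 1.
Step 4. [(-x)^2 = 1] LHS squared, RHS 1 ≥ 0: apply √ (±). So sqrt: -x = 1 or -1.
Step 5. [-x = 1 or -1] flip signs both sides. So neg: x = -1 or 1.

Answer: x ∈ {-1, 1}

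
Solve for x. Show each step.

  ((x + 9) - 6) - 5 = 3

Step 1. [((x + 9) - 6) - 5 = 3] 5 comes off first (add 5) ⇒ sub: (x + 9) - 6 = 8.
Step 2. [(x + 9) - 6 = 8] peel the -6: add 6 from each side. So sub: x + 9 = 14.
Step 3. [x + 9 = 14] the outer +9 inverts by subtracting 9 ⇒ sub: x = 5.

Answer: x ∈ {5}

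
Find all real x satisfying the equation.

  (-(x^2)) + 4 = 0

Step 1. [(-(x^2)) + 4 = 0] the outer +4 inverts by subtracting 4 ⇒ sub: -(x^2) = -4.
Step 2. [-(x^2) = -4] LHS negated; negate both sides. So neg: x^2 = 4.
Step 3. [x^2 = 4] √ both sides: 4 ≥ 0 gives two branches. So sqrt: x = 2 or -2.

Answer: x ∈ {-2, 2}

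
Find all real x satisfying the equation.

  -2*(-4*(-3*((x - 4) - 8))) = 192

Step 1. [-2*(-4*(-3*((x - 4) - 8))) = 192] -2 out front; divide by -2 ⇒ div: -4*(-3*((x - 4) - 8)) = -96.
Step 2. [-4*(-3*((x - 4) - 8)) = -96] LHS = -4·(…); ÷-4 both sides ⇒ div: -3*((x - 4) - 8) = 24.
Step 3. [-3*((x - 4) - 8) = 24] LHS = -3·(…); ÷-3 both sides, so div: (x - 4) - 8 = -8.
Step 4. [(x - 4) - 8 = -8] the outer -8 inverts by adding 8. So sub: x - 4 = 0.
Step 5. [x - 4 = 0] add 4: x sits inside (… - 4), so sub: x = 4.

Answer: x ∈ {4}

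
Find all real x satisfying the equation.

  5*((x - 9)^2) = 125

Step 1. [5*((x - 9)^2) = 125] 5·(inner) — divide through by 5. So div: (x - 9)^2 = 25.
Step 2. [(x - 9)^2 = 25] √ both sides: 25 ≥ 0 gives two branches ⇒ sqrt: x - 9 = 5 or -5.
Step 3. [x - 9 = 5 or -5] 9 comes off first (add 9), so sub: x = 14 or 4.

Answer: x ∈ {4, 14}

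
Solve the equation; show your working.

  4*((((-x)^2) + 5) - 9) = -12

Step 1. [4*((((-x)^2) + 5) - 9) = -12] LHS = 4·(…); ÷4 both sides, so div: (((-x)^2) + 5) - 9 = -3.
Step 2. [(((-x)^2) + 5) - 9 = -3] the outer -9 inverts by adding 9, so sub: ((-x)^2) + 5 = 6.
Step 3. [((-x)^2) + 5 = 6] the outer +5 inverts by subtracting 5, so sub: (-x)^2 = 1.
Step 4. [(-x)^2 = 1] LHS squared, RHS 1 ≥ 0: apply √ (±). So sqrt: -x = 1 or -1.
Step 5. [-x = 1 or -1] flip signs both sides ⇒ neg: x = -1 or 1.

Answer: x ∈ {-1, 1}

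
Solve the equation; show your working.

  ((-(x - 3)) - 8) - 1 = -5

Step 1. [((-(x - 3)) - 8) - 1 = -5] the outer -1 inverts by adding 1. So sub: (-(x - 3)) - 8 = -4.
Step 2. [(-(x - 3)) - 8 = -4] 8 comes off first (add 8) ⇒ sub: -(x - 3) = 4.
Step 3. [-(x - 3) = 4] leading − — multiply by −1. So neg: x - 3 = -4.
Step 4. [x - 3 = -4] peel the -3: add 3 from each side, so sub: x = -1.

Answer: x ∈ {-1}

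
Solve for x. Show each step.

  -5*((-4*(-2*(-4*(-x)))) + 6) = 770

Step 1. [-5*((-4*(-2*(-4*(-x)))) + 6) = 770] -5·(inner) — divide through by -5, so div: (-4*(-2*(-4*(-x)))) + 6 = -154.
Step 2. [(-4*(-2*(-4*(-x)))) + 6 = -154] 6 comes off first (subtract 6) ⇒ sub: -4*(-2*(-4*(-x))) = -160.
Step 3. [-4*(-2*(-4*(-x))) = -160] -4·(inner) — divide through by -4, so div: -2*(-4*(-x)) = 40.
Step 4. [-2*(-4*(-x)) = 40] leading coefficient -2: divide by -2, so div: -4*(-x) = -20.
Step 5. [-4*(-x) = -20] leading coefficient -4: divide by -4, so div: -x = 5.
Step 6. [-x = 5] LHS negated; negate both sides ⇒ neg: x = -5.

Answer: x ∈ {-5}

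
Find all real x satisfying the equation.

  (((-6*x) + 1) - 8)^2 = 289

Step 1. [(((-6*x) + 1) - 8)^2 = 289] 289 ≥ 0, LHS is (·)² — take ±√ ⇒ sqrt: ((-6*x) + 1) - 8 = 17 or -17.
Step 2. [((-6*x) + 1) - 8 = 17 or -17] peel the -8: add 8 from each side ⇒ sub: (-6*x) + 1 = 25 or -9.
Step 3. [(-6*x) + 1 = 25 or -9] peel the +1: subtract 1 from each side, so sub: -6*x = 24 or -10.
Step 4. [-6*x = 24 or -10] leading coefficient -6: divide by -6 ⇒ div: x = -4 or 5/3.

Answer: x ∈ {-4, 5/3}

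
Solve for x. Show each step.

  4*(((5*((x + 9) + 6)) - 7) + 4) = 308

Step 1. [4*(((5*((x + 9) + 6)) - 7) + 4) = 308] leading coefficient 4: divide by 4 ⇒ div: ((5*((x + 9) + 6)) - 7) + 4 = 77.
Step 2. [((5*((x + 9) + 6)) - 7) + 4 = 77] +4 is outermost — subtract 4 both sides, so sub: (5*((x + 9) + 6)) - 7 = 73.
Step 3. [(5*((x + 9) + 6)) - 7 = 73] peel the -7: add 7 from each side ⇒ sub: 5*((x + 9) + 6) = 80.
Step 4. [5*((x + 9) + 6) = 80] LHS = 5·(…); ÷5 both sides, so div: (x + 9) + 6 = 16.
Step 5. [(x + 9) + 6 = 16] 6 comes off first (subtract 6). So sub: x + 9 = 10.
Step 6. [x + 9 = 10] the outer +9 inverts by subtracting 9 ⇒ sub: x = 1.

Answer: x ∈ {1}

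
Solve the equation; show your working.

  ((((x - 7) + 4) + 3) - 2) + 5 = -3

Step 1. [((((x - 7) + 4) + 3) - 2) + 5 = -3] 5 comes off first (subtract 5), so sub: (((x - 7) + 4) + 3) - 2 = -8.
Step 2. [(((x - 7) + 4) + 3) - 2 = -8] 2 comes off first (add 2), so sub: ((x - 7) + 4) + 3 = -6.
Step 3. [((x - 7) + 4) + 3 = -6] subtract 3: x sits inside (… + 3), so sub: (x - 7) + 4 = -9.
Step 4. [(x - 7) + 4 = -9] 4 comes off first (subtract 4). So sub: x - 7 = -13.
Step 5. [x - 7 = -13] the outer -7 inverts by adding 7 ⇒ sub: x = -6.

Answer: x ∈ {-6}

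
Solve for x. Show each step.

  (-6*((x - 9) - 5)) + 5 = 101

Step 1. [(-6*((x - 9) - 5)) + 5 = 101] the outer +5 inverts by subtracting 5 ⇒ sub: -6*((x - 9) - 5) = 96.
Step 2. [-6*((x - 9) - 5) = 96] divide by the outer -6 ⇒ div: (x - 9) - 5 = -16.
Step 3. [(x - 9) - 5 = -16] peel the -5: add 5 from each side ⇒ sub: x - 9 = -11.
Step 4. [x - 9 = -11] add 9: x sits inside (… - 9) ⇒ sub: x = -2.

Answer: x ∈ {-2}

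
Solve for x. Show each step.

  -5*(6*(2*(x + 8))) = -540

Step 1. [-5*(6*(2*(x + 8))) = -540] divide by the outer -5, so div: 6*(2*(x + 8)) = 108.
Step 2. [6*(2*(x + 8)) = 108] LHS = 6·(…); ÷6 both sides. So div: 2*(x + 8) = 18.
Step 3. [2*(x + 8) = 18] leading coefficient 2: divide by 2, so div: x + 8 = 9.
Step 4. [x + 8 = 9] peel the +8: subtract 8 from each side ⇒ sub: x = 1.

Answer: x ∈ {1}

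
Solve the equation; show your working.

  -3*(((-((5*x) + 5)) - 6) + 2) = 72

Step 1. [-3*(((-((5*x) + 5)) - 6) + 2) = 72] divide by the outer -3. So div: ((-((5*x) + 5)) - 6) + 2 = -24.
Step 2. [((-((5*x) + 5)) - 6) + 2 = -24] subtract 2: x sits inside (… + 2). So sub: (-((5*x) + 5)) - 6 = -26.
Step 3. [(-((5*x) + 5)) - 6 = -26] -6 is outermost — add 6 both sides, so sub: -((5*x) + 5) = -20.
Step 4. [-((5*x) + 5) = -20] leading − — multiply by −1. So neg: (5*x) + 5 = 20.
Step 5. [(5*x) + 5 = 20] peel the +5: subtract 5 from each side ⇒ sub: 5*x = 15.
Step 6. [5*x = 15] 5 out front; divide by 5, so div: x = 3.

Answer: x ∈ {3}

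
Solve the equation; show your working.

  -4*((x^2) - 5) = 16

Step 1. [-4*((x^2) - 5) = 16] leading coefficient -4: divide by -4. So div: (x^2) - 5 = -4.
Step 2. [(x^2) - 5 = -4] peel the -5: add 5 from each side ⇒ sub: x^2 = 1.
Step 3. [x^2 = 1] √ both sides: 1 ≥ 0 gives two branches ⇒ sqrt: x = 1 or -1.

Answer: x ∈ {-1, 1}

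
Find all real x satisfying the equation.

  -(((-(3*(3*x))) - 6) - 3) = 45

Step 1. [-(((-(3*(3*x))) - 6) - 3) = 45] flip signs both sides, so neg: ((-(3*(3*x))) - 6) - 3 = -45.
Step 2. [((-(3*(3*x))) - 6) - 3 = -45] -3 is outermost — add 3 both sides, so sub: (-(3*(3*x))) - 6 = -42.
Step 3. [(-(3*(3*x))) - 6 = -42] peel the -6: add 6 from each side, so sub: -(3*(3*x)) = -36.
Step 4. [-(3*(3*x)) = -36] LHS negated; negate both sides. So neg: 3*(3*x) = 36.
Step 5. [3*(3*x) = 36] 3 out front; divide by 3, so div: 3*x = 12.
Step 6. [3*x = 12] 3 out front; divide by 3. So div: x = 4.

Answer: x ∈ {4}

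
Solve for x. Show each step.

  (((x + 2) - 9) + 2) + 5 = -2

Step 1. [(((x + 2) - 9) + 2) + 5 = -2] subtract 5: x sits inside (… + 5) ⇒ sub: ((x + 2) - 9) + 2 = -7.
Step 2. [((x + 2) - 9) + 2 = -7] +2 is outermost — subtract 2 both sides, so sub: (x + 2) - 9 = -9.
Step 3. [(x + 2) - 9 = -9] 9 comes off first (add 9). So sub: x + 2 = 0.
Step 4. [x + 2 = 0] 2 comes off first (subtract 2) ⇒ sub: x = -2.

Answer: x ∈ {-2}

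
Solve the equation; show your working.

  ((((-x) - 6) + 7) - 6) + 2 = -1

Step 1. [((((-x) - 6) + 7) - 6) + 2 = -1] 2 comes off first (subtract 2) ⇒ sub: (((-x) - 6) + 7) - 6 = -3.
Step 2. [(((-x) - 6) + 7) - 6 = -3] -6 is outermost — add 6 both sides ⇒ sub: ((-x) - 6) + 7 = 3.
Step 3. [((-x) - 6) + 7 = 3] subtract 7: x sits inside (… + 7). So sub: (-x) - 6 = -4.
Step 4. [(-x) - 6 = -4] peel the -6: add 6 from each side ⇒ sub: -x = 2.
Step 5. [-x = 2] LHS negated; negate both sides. So neg: x = -2.

Answer: x ∈ {-2}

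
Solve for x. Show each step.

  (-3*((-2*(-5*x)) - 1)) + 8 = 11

Step 1. [(-3*((-2*(-5*x)) - 1)) + 8 = 11] +8 is outermost — subtract 8 both sides ⇒ sub: -3*((-2*(-5*x)) - 1) = 3.
Step 2. [-3*((-2*(-5*x)) - 1) = 3] -3 out front; divide by -3. So div: (-2*(-5*x)) - 1 = -1.
Step 3. [(-2*(-5*x)) - 1 = -1] add 1: x sits inside (… - 1). So sub: -2*(-5*x) = 0.
Step 4. [-2*(-5*x) = 0] -2 out front; divide by -2, so div: -5*x = 0.
Step 5. [-5*x = 0] leading coefficient -5: divide by -5. So div: x = 0.

Answer: x ∈ {0}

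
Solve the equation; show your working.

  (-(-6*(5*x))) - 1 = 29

Step 1. [(-(-6*(5*x))) - 1 = 29] peel the -1: add 1 from each side, so sub: -(-6*(5*x)) = 30.
Step 2. [-(-6*(5*x)) = 30] LHS negated; negate both sides, so neg: -6*(5*x) = -30.
Step 3. [-6*(5*x) = -30] divide by the outer -6, so div: 5*x = 5.
Step 4. [5*x = 5] divide by the outer 5 ⇒ div: x = 1.

Answer: x ∈ {1}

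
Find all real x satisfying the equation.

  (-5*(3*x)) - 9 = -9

Step 1. [(-5*(3*x)) - 9 = -9] 9 comes off first (add 9) ⇒ sub: -5*(3*x) = 0.
Step 2. [-5*(3*x) = 0] LHS = -5·(…); ÷-5 both sides ⇒ div: 3*x = 0.
Step 3. [3*x = 0] 3 out front; divide by 3, so div: x = 0.

Answer: x ∈ {0}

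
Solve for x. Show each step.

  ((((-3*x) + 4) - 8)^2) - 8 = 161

Step 1. [((((-3*x) + 4) - 8)^2) - 8 = 161] peel the -8: add 8 from each side, so sub: (((-3*x) + 4) - 8)^2 = 169.
Step 2. [(((-3*x) + 4) - 8)^2 = 169] √ both sides: 169 ≥ 0 gives two branches, so sqrt: ((-3*x) + 4) - 8 = 13 or -13.
Step 3. [((-3*x) + 4) - 8 = 13 or -13] -8 is outermost — add 8 both sides ⇒ sub: (-3*x) + 4 = 21 or -5.
Step 4. [(-3*x) + 4 = 21 or -5] +4 is outermost — subtract 4 both sides, so sub: -3*x = 17 or -9.
Step 5. [-3*x = 17 or -9] LHS = -3·(…); ÷-3 both sides, so div: x = -17/3 or 3.

Answer: x ∈ {-17/3, 3}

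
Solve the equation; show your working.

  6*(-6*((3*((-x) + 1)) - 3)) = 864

Step 1. [6*(-6*((3*((-x) + 1)) - 3)) = 864] LHS = 6·(…); ÷6 both sides ⇒ div: -6*((3*((-x) + 1)) - 3) = 144.
Step 2. [-6*((3*((-x) + 1)) - 3) = 144] divide by the outer -6. So div: (3*((-x) + 1)) - 3 = -24.
Step 3. [(3*((-x) + 1)) - 3 = -24] 3 comes off first (add 3), so sub: 3*((-x) + 1) = -21.
Step 4. [3*((-x) + 1) = -21] leading coefficient 3: divide by 3. So div: (-x) + 1 = -7.
Step 5. [(-x) + 1 = -7] +1 is outermost — subtract 1 both sides ⇒ sub: -x = -8.
Step 6. [-x = -8] LHS negated; negate both sides ⇒ neg: x = 8.

Answer: x ∈ {8}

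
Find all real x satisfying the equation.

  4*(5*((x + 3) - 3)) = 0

Step 1. [4*(5*((x + 3) - 3)) = 0] LHS = 4·(…); ÷4 both sides ⇒ div: 5*((x + 3) - 3) = 0.
Step 2. [5*((x + 3) - 3) = 0] 5·(inner) — divide through by 5. So div: (x + 3) - 3 = 0.
Step 3. [(x + 3) - 3 = 0] 3 comes off first (add 3), so sub: x + 3 = 3.
Step 4. [x + 3 = 3] subtract 3: x sits inside (… + 3). So sub: x = 0.

Answer: x ∈ {0}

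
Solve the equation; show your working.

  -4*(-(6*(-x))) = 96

Step 1. [-4*(-(6*(-x))) = 96] -4·(inner) — divide through by -4 ⇒ div: -(6*(-x)) = -24.
Step 2. [-(6*(-x)) = -24] LHS negated; negate both sides. So neg: 6*(-x) = 24.
Step 3. [6*(-x) = 24] LHS = 6·(…); ÷6 both sides, so div: -x = 4.
Step 4. [-x = 4] leading − — multiply by −1 ⇒ neg: x = -4.

Answer: x ∈ {-4}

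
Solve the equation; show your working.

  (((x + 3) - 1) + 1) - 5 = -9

Step 1. [(((x + 3) - 1) + 1) - 5 = -9] the outer -5 inverts by adding 5. So sub: ((x + 3) - 1) + 1 = -4.
Step 2. [((x + 3) - 1) + 1 = -4] the outer +1 inverts by subtracting 1. So sub: (x + 3) - 1 = -5.
Step 3. [(x + 3) - 1 = -5] 1 comes off first (add 1) ⇒ sub: x + 3 = -4.
Step 4. [x + 3 = -4] subtract 3: x sits inside (… + 3), so sub: x = -7.

Answer: x ∈ {-7}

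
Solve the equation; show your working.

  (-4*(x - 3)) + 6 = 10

Step 1. [(-4*(x - 3)) + 6 = 10] subtract 6: x sits inside (… + 6) ⇒ sub: -4*(x - 3) = 4.
Step 2. [-4*(x - 3) = 4] leading coefficient -4: divide by -4 ⇒ div: x - 3 = -1.
Step 3. [x - 3 = -1] -3 is outermost — add 3 both sides. So sub: x = 2.

Answer: x ∈ {2}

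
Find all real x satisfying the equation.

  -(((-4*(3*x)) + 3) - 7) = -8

Step 1. [-(((-4*(3*x)) + 3) - 7) = -8] LHS negated; negate both sides ⇒ neg: ((-4*(3*x)) + 3) - 7 = 8.
Step 2. [((-4*(3*x)) + 3) - 7 = 8] -7 is outermost — add 7 both sides, so sub: (-4*(3*x)) + 3 = 15.
Step 3. [(-4*(3*x)) + 3 = 15] the outer +3 inverts by subtracting 3 ⇒ sub: -4*(3*x) = 12.
Step 4. [-4*(3*x) = 12] leading coefficient -4: divide by -4. So div: 3*x = -3.
Step 5. [3*x = -3] 3·(inner) — divide through by 3. So div: x = -1.

Answer: x ∈ {-1}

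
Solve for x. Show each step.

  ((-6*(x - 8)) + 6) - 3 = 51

Step 1. [((-6*(x - 8)) + 6) - 3 = 51] peel the -3: add 3 from each side, so sub: (-6*(x - 8)) + 6 = 54.
Step 2. [(-6*(x - 8)) + 6 = 54] -6 | LHS and -6 | 54: pull -6 out ⇒ factor: (x - 8) - 1 = -9.
Step 3. [(x - 8) - 1 = -9] 1 comes off first (add 1). So sub: x - 8 = -8.
Step 4. [x - 8 = -8] peel the -8: add 8 from each side ⇒ sub: x = 0.

Answer: x ∈ {0}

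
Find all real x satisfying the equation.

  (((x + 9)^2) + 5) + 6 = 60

Step 1. [(((x + 9)^2) + 5) + 6 = 60] the outer +6 inverts by subtracting 6, so sub: ((x + 9)^2) + 5 = 54.
Step 2. [((x + 9)^2) + 5 = 54] peel the +5: subtract 5 from each side. So sub: (x + 9)^2 = 49.
Step 3. [(x + 9)^2 = 49] 49 ≥ 0, LHS is (·)² — take ±√, so sqrt: x + 9 = 7 or -7.
Step 4. [x + 9 = 7 or -7] +9 is outermost — subtract 9 both sides. So sub: x = -2 or -16.

Answer: x ∈ {-16, -2}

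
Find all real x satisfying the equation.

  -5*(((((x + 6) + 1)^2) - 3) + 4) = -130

Step 1. [-5*(((((x + 6) + 1)^2) - 3) + 4) = -130] -5 out front; divide by -5. So div: ((((x + 6) + 1)^2) - 3) + 4 = 26.
Step 2. [((((x + 6) + 1)^2) - 3) + 4 = 26] 4 comes off first (subtract 4). So sub: (((x + 6) + 1)^2) - 3 = 22.
Step 3. [(((x + 6) + 1)^2) - 3 = 22] -3 is outermost — add 3 both sides ⇒ sub: ((x + 6) + 1)^2 = 25.
Step 4. [((x + 6) + 1)^2 = 25] √ both sides: 25 ≥ 0 gives two branches ⇒ sqrt: (x + 6) + 1 = 5 or -5.
Step 5. [(x + 6) + 1 = 5 or -5] subtract 1: x sits inside (… + 1) ⇒ sub: x + 6 = 4 or -6.
Step 6. [x + 6 = 4 or -6] 6 comes off first (subtract 6), so sub: x = -2 or -12.

Answer: x ∈ {-12, -2}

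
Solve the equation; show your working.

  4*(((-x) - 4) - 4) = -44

Step 1. [4*(((-x) - 4) - 4) = -44] 4 out front; divide by 4 ⇒ div: ((-x) - 4) - 4 = -11.
Step 2. [((-x) - 4) - 4 = -11] add 4: x sits inside (… - 4) ⇒ sub: (-x) - 4 = -7.
Step 3. [(-x) - 4 = -7] peel the -4: add 4 from each side ⇒ sub: -x = -3.
Step 4. [-x = -3] leading − — multiply by −1, so neg: x = 3.

Answer: x ∈ {3}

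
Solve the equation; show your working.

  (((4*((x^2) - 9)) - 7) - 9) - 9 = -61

Step 1. [(((4*((x^2) - 9)) - 7) - 9) - 9 = -61] -9 is outermost — add 9 both sides, so sub: ((4*((x^2) - 9)) - 7) - 9 = -52.
Step 2. [((4*((x^2) - 9)) - 7) - 9 = -52] peel the -9: add 9 from each side ⇒ sub: (4*((x^2) - 9)) - 7 = -43.
Step 3. [(4*((x^2) - 9)) - 7 = -43] the outer -7 inverts by adding 7 ⇒ sub: 4*((x^2) - 9) = -36.
Step 4. [4*((x^2) - 9) = -36] divide by the outer 4 ⇒ div: (x^2) - 9 = -9.
Step 5. [(x^2) - 9 = -9] 9 comes off first (add 9) ⇒ sub: x^2 = 0.
Step 6. [x^2 = 0] LHS squared, RHS 0 ≥ 0: apply √ (±). So sqrt: x = 0.

Answer: x ∈ {0}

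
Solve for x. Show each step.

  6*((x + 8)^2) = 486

Step 1. [6*((x + 8)^2) = 486] 6 out front; divide by 6. So div: (x + 8)^2 = 81.
Step 2. [(x + 8)^2 = 81] LHS squared, RHS 81 ≥ 0: apply √ (±) ⇒ sqrt: x + 8 = 9 or -9.
Step 3. [x + 8 = 9 or -9] +8 is outermost — subtract 8 both sides ⇒ sub: x = 1 or -17.

Answer: x ∈ {-17, 1}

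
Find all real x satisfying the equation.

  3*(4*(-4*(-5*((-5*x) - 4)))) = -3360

Step 1. [3*(4*(-4*(-5*((-5*x) - 4)))) = -3360] 3 out front; divide by 3. So div: 4*(-4*(-5*((-5*x) - 4))) = -1120.
Step 2. [4*(-4*(-5*((-5*x) - 4))) = -1120] 4·(inner) — divide through by 4, so div: -4*(-5*((-5*x) - 4)) = -280.
Step 3. [-4*(-5*((-5*x) - 4)) = -280] -4 out front; divide by -4 ⇒ div: -5*((-5*x) - 4) = 70.
Step 4. [-5*((-5*x) - 4) = 70] divide by the outer -5, so div: (-5*x) - 4 = -14.
Step 5. [(-5*x) - 4 = -14] the outer -4 inverts by adding 4, so sub: -5*x = -10.
Step 6. [-5*x = -10] -5 out front; divide by -5, so div: x = 2.

Answer: x ∈ {2}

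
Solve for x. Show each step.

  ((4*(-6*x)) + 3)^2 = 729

Step 1. [((4*(-6*x)) + 3)^2 = 729] 729 ≥ 0, LHS is (·)² — take ±√, so sqrt: (4*(-6*x)) + 3 = 27 or -27.
Step 2. [(4*(-6*x)) + 3 = 27 or -27] the outer +3 inverts by subtracting 3. So sub: 4*(-6*x) = 24 or -30.
Step 3. [4*(-6*x) = 24 or -30] LHS = 4·(…); ÷4 both sides, so div: -6*x = 6 or -15/2.
Step 4. [-6*x = 6 or -15/2] divide by the outer -6. So div: x = -1 or 5/4.

Answer: x ∈ {-1, 5/4}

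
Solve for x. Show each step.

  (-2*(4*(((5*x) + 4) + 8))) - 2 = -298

Step 1. [(-2*(4*(((5*x) + 4) + 8))) - 2 = -298] -2 divides every term; factor it out. So factor: (4*(((5*x) + 4) + 8)) + 1 = 149.
Step 2. [(4*(((5*x) + 4) + 8)) + 1 = 149] 1 comes off first (subtract 1). So sub: 4*(((5*x) + 4) + 8) = 148.
Step 3. [4*(((5*x) + 4) + 8) = 148] 4 out front; divide by 4, so div: ((5*x) + 4) + 8 = 37.
Step 4. [((5*x) + 4) + 8 = 37] +8 is outermost — subtract 8 both sides ⇒ sub: (5*x) + 4 = 29.
Step 5. [(5*x) + 4 = 29] subtract 4: x sits inside (… + 4) ⇒ sub: 5*x = 25.
Step 6. [5*x = 25] 5·(inner) — divide through by 5. So div: x = 5.

Answer: x ∈ {5}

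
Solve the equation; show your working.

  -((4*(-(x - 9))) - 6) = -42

Step 1. [-((4*(-(x - 9))) - 6) = -42] leading − — multiply by −1, so neg: (4*(-(x - 9))) - 6 = 42.
Step 2. [(4*(-(x - 9))) - 6 = 42] 6 comes off first (add 6) ⇒ sub: 4*(-(x - 9)) = 48.
Step 3. [4*(-(x - 9)) = 48] 4·(inner) — divide through by 4 ⇒ div: -(x - 9) = 12.
Step 4. [-(x - 9) = 12] leading − — multiply by −1, so neg: x - 9 = -12.
Step 5. [x - 9 = -12] peel the -9: add 9 from each side, so sub: x = -3.

Answer: x ∈ {-3}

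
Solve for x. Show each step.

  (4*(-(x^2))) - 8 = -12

Step 1. [(4*(-(x^2))) - 8 = -12] common factor 4 (LHS and -12) — divide through ⇒ factor: (-(x^2)) - 2 = -3.
Step 2. [(-(x^2)) - 2 = -3] add 2: x sits inside (… - 2), so sub: -(x^2) = -1.
Step 3. [-(x^2) = -1] leading − — multiply by −1. So neg: x^2 = 1.
Step 4. [x^2 = 1] √ both sides: 1 ≥ 0 gives two branches. So sqrt: x = 1 or -1.

Answer: x ∈ {-1, 1}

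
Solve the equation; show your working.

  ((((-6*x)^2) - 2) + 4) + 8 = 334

Step 1. [((((-6*x)^2) - 2) + 4) + 8 = 334] the outer +8 inverts by subtracting 8. So sub: (((-6*x)^2) - 2) + 4 = 326.
Step 2. [(((-6*x)^2) - 2) + 4 = 326] peel the +4: subtract 4 from each side. So sub: ((-6*x)^2) - 2 = 322.
Step 3. [((-6*x)^2) - 2 = 322] the outer -2 inverts by adding 2, so sub: (-6*x)^2 = 324.
Step 4. [(-6*x)^2 = 324] √ both sides: 324 ≥ 0 gives two branches ⇒ sqrt: -6*x = 18 or -18.
Step 5. [-6*x = 18 or -18] leading coefficient -6: divide by -6. So div: x = -3 or 3.

Answer: x ∈ {-3, 3}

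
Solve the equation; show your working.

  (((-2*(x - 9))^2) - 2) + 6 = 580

Step 1. [(((-2*(x - 9))^2) - 2) + 6 = 580] 6 comes off first (subtract 6), so sub: ((-2*(x - 9))^2) - 2 = 574.
Step 2. [((-2*(x - 9))^2) - 2 = 574] 2 comes off first (add 2), so sub: (-2*(x - 9))^2 = 576.
Step 3. [(-2*(x - 9))^2 = 576] 576 ≥ 0, LHS is (·)² — take ±√ ⇒ sqrt: -2*(x - 9) = 24 or -24.
Step 4. [-2*(x - 9) = 24 or -24] -2 out front; divide by -2. So div: x - 9 = -12 or 12.
Step 5. [x - 9 = -12 or 12] add 9: x sits inside (… - 9) ⇒ sub: x = -3 or 21.

Answer: x ∈ {-3, 21}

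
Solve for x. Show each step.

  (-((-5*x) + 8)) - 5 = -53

Step 1. [(-((-5*x) + 8)) - 5 = -53] the outer -5 inverts by adding 5, so sub: -((-5*x) + 8) = -48.
Step 2. [-((-5*x) + 8) = -48] LHS negated; negate both sides ⇒ neg: (-5*x) + 8 = 48.
Step 3. [(-5*x) + 8 = 48] 8 comes off first (subtract 8). So sub: -5*x = 40.
Step 4. [-5*x = 40] LHS = -5·(…); ÷-5 both sides, so div: x = -8.

Answer: x ∈ {-8}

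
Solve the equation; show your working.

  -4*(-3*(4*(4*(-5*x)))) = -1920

Step 1. [-4*(-3*(4*(4*(-5*x)))) = -1920] -4 out front; divide by -4, so div: -3*(4*(4*(-5*x))) = 480.
Step 2. [-3*(4*(4*(-5*x))) = 480] -3·(inner) — divide through by -3, so div: 4*(4*(-5*x)) = -160.
Step 3. [4*(4*(-5*x)) = -160] 4·(inner) — divide through by 4 ⇒ div: 4*(-5*x) = -40.
Step 4. [4*(-5*x) = -40] LHS = 4·(…); ÷4 both sides, so div: -5*x = -10.
Step 5. [-5*x = -10] -5 out front; divide by -5. So div: x = 2.

Answer: x ∈ {2}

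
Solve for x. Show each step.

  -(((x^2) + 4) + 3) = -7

Step 1. [-(((x^2) + 4) + 3) = -7] LHS negated; negate both sides, so neg: ((x^2) + 4) + 3 = 7.
Step 2. [((x^2) + 4) + 3 = 7] the outer +3 inverts by subtracting 3 ⇒ sub: (x^2) + 4 = 4.
Step 3. [(x^2) + 4 = 4] peel the +4: subtract 4 from each side, so sub: x^2 = 0.
Step 4. [x^2 = 0] LHS squared, RHS 0 ≥ 0: apply √ (±). So sqrt: x = 0.

Answer: x ∈ {0}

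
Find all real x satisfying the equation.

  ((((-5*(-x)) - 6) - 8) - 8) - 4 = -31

Step 1. [((((-5*(-x)) - 6) - 8) - 8) - 4 = -31] add 4: x sits inside (… - 4) ⇒ sub: (((-5*(-x)) - 6) - 8) - 8 = -27.
Step 2. [(((-5*(-x)) - 6) - 8) - 8 = -27] add 8: x sits inside (… - 8). So sub: ((-5*(-x)) - 6) - 8 = -19.
Step 3. [((-5*(-x)) - 6) - 8 = -19] 8 comes off first (add 8), so sub: (-5*(-x)) - 6 = -11.
Step 4. [(-5*(-x)) - 6 = -11] the outer -6 inverts by adding 6 ⇒ sub: -5*(-x) = -5.
Step 5. [-5*(-x) = -5] leading coefficient -5: divide by -5 ⇒ div: -x = 1.
Step 6. [-x = 1] flip signs both sides. So neg: x = -1.

Answer: x ∈ {-1}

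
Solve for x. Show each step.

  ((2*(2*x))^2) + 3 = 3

Step 1. [((2*(2*x))^2) + 3 = 3] peel the +3: subtract 3 from each side. So sub: (2*(2*x))^2 = 0.
Step 2. [(2*(2*x))^2 = 0] LHS squared, RHS 0 ≥ 0: apply √ (±). So sqrt: 2*(2*x) = 0.
Step 3. [2*(2*x) = 0] divide by the outer 2 ⇒ div: 2*x = 0.
Step 4. [2*x = 0] LHS = 2·(…); ÷2 both sides ⇒ div: x = 0.

Answer: x ∈ {0}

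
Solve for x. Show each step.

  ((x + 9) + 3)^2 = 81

Step 1. [((x + 9) + 3)^2 = 81] √ both sides: 81 ≥ 0 gives two branches, so sqrt: (x + 9) + 3 = 9 or -9.
Step 2. [(x + 9) + 3 = 9 or -9] 3 comes off first (subtract 3). So sub: x + 9 = 6 or -12.
Step 3. [x + 9 = 6 or -12] 9 comes off first (subtract 9), so sub: x = -3 or -21.

Answer: x ∈ {-21, -3}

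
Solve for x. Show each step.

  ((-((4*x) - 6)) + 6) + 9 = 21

Step 1. [((-((4*x) - 6)) + 6) + 9 = 21] the outer +9 inverts by subtracting 9. So sub: (-((4*x) - 6)) + 6 = 12.
Step 2. [(-((4*x) - 6)) + 6 = 12] subtract 6: x sits inside (… + 6), so sub: -((4*x) - 6) = 6.
Step 3. [-((4*x) - 6) = 6] LHS negated; negate both sides, so neg: (4*x) - 6 = -6.
Step 4. [(4*x) - 6 = -6] peel the -6: add 6 from each side ⇒ sub: 4*x = 0.
Step 5. [4*x = 0] 4 out front; divide by 4 ⇒ div: x = 0.

Answer: x ∈ {0}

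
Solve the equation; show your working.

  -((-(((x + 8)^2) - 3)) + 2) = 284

Step 1. [-((-(((x + 8)^2) - 3)) + 2) = 284] leading − — multiply by −1. So neg: (-(((x + 8)^2) - 3)) + 2 = -284.
Step 2. [(-(((x + 8)^2) - 3)) + 2 = -284] peel the +2: subtract 2 from each side ⇒ sub: -(((x + 8)^2) - 3) = -286.
Step 3. [-(((x + 8)^2) - 3) = -286] flip signs both sides ⇒ neg: ((x + 8)^2) - 3 = 286.
Step 4. [((x + 8)^2) - 3 = 286] add 3: x sits inside (… - 3), so sub: (x + 8)^2 = 289.
Step 5. [(x + 8)^2 = 289] √ both sides: 289 ≥ 0 gives two branches ⇒ sqrt: x + 8 = 17 or -17.
Step 6. [x + 8 = 17 or -17] 8 comes off first (subtract 8), so sub: x = 9 or -25.

Answer: x ∈ {-25, 9}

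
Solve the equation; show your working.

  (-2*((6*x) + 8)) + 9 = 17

Step 1. [(-2*((6*x) + 8)) + 9 = 17] subtract 9: x sits inside (… + 9), so sub: -2*((6*x) + 8) = 8.
Step 2. [-2*((6*x) + 8) = 8] leading coefficient -2: divide by -2. So div: (6*x) + 8 = -4.
Step 3. [(6*x) + 8 = -4] subtract 8: x sits inside (… + 8), so sub: 6*x = -12.
Step 4. [6*x = -12] 6·(inner) — divide through by 6 ⇒ div: x = -2.

Answer: x ∈ {-2}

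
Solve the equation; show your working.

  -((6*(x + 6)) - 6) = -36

Step 1. [-((6*(x + 6)) - 6) = -36] flip signs both sides, so neg: (6*(x + 6)) - 6 = 36.
Step 2. [(6*(x + 6)) - 6 = 36] 6 divides every term; factor it out. So factor: (x + 6) - 1 = 6.
Step 3. [(x + 6) - 1 = 6] the outer -1 inverts by adding 1, so sub: x + 6 = 7.
Step 4. [x + 6 = 7] peel the +6: subtract 6 from each side ⇒ sub: x = 1.

Answer: x ∈ {1}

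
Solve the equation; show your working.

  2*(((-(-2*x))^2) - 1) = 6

Step 1. [2*(((-(-2*x))^2) - 1) = 6] divide by the outer 2 ⇒ div: ((-(-2*x))^2) - 1 = 3.
Step 2. [((-(-2*x))^2) - 1 = 3] the outer -1 inverts by adding 1. So sub: (-(-2*x))^2 = 4.
Step 3. [(-(-2*x))^2 = 4] LHS squared, RHS 4 ≥ 0: apply √ (±), so sqrt: -(-2*x) = 2 or -2.
Step 4. [-(-2*x) = 2 or -2] flip signs both sides, so neg: -2*x = -2 or 2.
Step 5. [-2*x = -2 or 2] leading coefficient -2: divide by -2 ⇒ div: x = 1 or -1.

Answer: x ∈ {-1, 1}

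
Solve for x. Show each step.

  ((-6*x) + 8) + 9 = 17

Step 1. [((-6*x) + 8) + 9 = 17] peel the +9: subtract 9 from each side, so sub: (-6*x) + 8 = 8.
Step 2. [(-6*x) + 8 = 8] peel the +8: subtract 8 from each side ⇒ sub: -6*x = 0.
Step 3. [-6*x = 0] divide by the outer -6, so div: x = 0.

Answer: x ∈ {0}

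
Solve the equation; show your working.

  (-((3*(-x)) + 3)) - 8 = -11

Step 1. [(-((3*(-x)) + 3)) - 8 = -11] the outer -8 inverts by adding 8. So sub: -((3*(-x)) + 3) = -3.
Step 2. [-((3*(-x)) + 3) = -3] leading − — multiply by −1. So neg: (3*(-x)) + 3 = 3.
Step 3. [(3*(-x)) + 3 = 3] 3 comes off first (subtract 3) ⇒ sub: 3*(-x) = 0.
Step 4. [3*(-x) = 0] 3·(inner) — divide through by 3 ⇒ div: -x = 0.
Step 5. [-x = 0] leading − — multiply by −1, so neg: x = 0.

Answer: x ∈ {0}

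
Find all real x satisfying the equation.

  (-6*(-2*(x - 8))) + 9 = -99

Step 1. [(-6*(-2*(x - 8))) + 9 = -99] +9 is outermost — subtract 9 both sides. So sub: -6*(-2*(x - 8)) = -108.
Step 2. [-6*(-2*(x - 8)) = -108] divide by the outer -6, so div: -2*(x - 8) = 18.
Step 3. [-2*(x - 8) = 18] -2 out front; divide by -2 ⇒ div: x - 8 = -9.
Step 4. [x - 8 = -9] 8 comes off first (add 8) ⇒ sub: x = -1.

Answer: x ∈ {-1}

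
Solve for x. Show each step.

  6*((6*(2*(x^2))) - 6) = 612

Step 1. [6*((6*(2*(x^2))) - 6) = 612] 6 out front; divide by 6 ⇒ div: (6*(2*(x^2))) - 6 = 102.
Step 2. [(6*(2*(x^2))) - 6 = 102] 6 divides every term; factor it out ⇒ factor: (2*(x^2)) - 1 = 17.
Step 3. [(2*(x^2)) - 1 = 17] 1 comes off first (add 1) ⇒ sub: 2*(x^2) = 18.
Step 4. [2*(x^2) = 18] 2 out front; divide by 2. So div: x^2 = 9.
Step 5. [x^2 = 9] LHS squared, RHS 9 ≥ 0: apply √ (±), so sqrt: x = 3 or -3.

Answer: x ∈ {-3, 3}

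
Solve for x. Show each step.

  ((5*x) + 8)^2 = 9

Step 1. [((5*x) + 8)^2 = 9] LHS squared, RHS 9 ≥ 0: apply √ (±), so sqrt: (5*x) + 8 = 3 or -3.
Step 2. [(5*x) + 8 = 3 or -3] subtract 8: x sits inside (… + 8), so sub: 5*x = -5 or -11.
Step 3. [5*x = -5 or -11] divide by the outer 5, so div: x = -1 or -11/5.

Answer: x ∈ {-11/5, -1}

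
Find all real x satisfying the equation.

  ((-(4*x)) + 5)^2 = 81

Step 1. [((-(4*x)) + 5)^2 = 81] √ both sides: 81 ≥ 0 gives two branches, so sqrt: (-(4*x)) + 5 = 9 or -9.
Step 2. [(-(4*x)) + 5 = 9 or -9] the outer +5 inverts by subtracting 5. So sub: -(4*x) = 4 or -14.
Step 3. [-(4*x) = 4 or -14] flip signs both sides, so neg: 4*x = -4 or 14.
Step 4. [4*x = -4 or 14] divide by the outer 4. So div: x = -1 or 7/2.

Answer: x ∈ {-1, 7/2}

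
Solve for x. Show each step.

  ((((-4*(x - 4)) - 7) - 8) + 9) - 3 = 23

Step 1. [((((-4*(x - 4)) - 7) - 8) + 9) - 3 = 23] the outer -3 inverts by adding 3, so sub: (((-4*(x - 4)) - 7) - 8) + 9 = 26.
Step 2. [(((-4*(x - 4)) - 7) - 8) + 9 = 26] the outer +9 inverts by subtracting 9 ⇒ sub: ((-4*(x - 4)) - 7) - 8 = 17.
Step 3. [((-4*(x - 4)) - 7) - 8 = 17] the outer -8 inverts by adding 8. So sub: (-4*(x - 4)) - 7 = 25.
Step 4. [(-4*(x - 4)) - 7 = 25] add 7: x sits inside (… - 7) ⇒ sub: -4*(x - 4) = 32.
Step 5. [-4*(x - 4) = 32] -4·(inner) — divide through by -4, so div: x - 4 = -8.
Step 6. [x - 4 = -8] add 4: x sits inside (… - 4), so sub: x = -4.

Answer: x ∈ {-4}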